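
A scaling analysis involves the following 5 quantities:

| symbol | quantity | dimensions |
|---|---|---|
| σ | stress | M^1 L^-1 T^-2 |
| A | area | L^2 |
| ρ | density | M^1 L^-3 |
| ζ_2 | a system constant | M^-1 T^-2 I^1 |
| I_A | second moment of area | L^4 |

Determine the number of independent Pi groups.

There are 5 variables and 4 base dimensions (M, L, T, I).
The dimension matrix has rank 4.
Independent dimensionless groups: 5 − 4 = 1.

1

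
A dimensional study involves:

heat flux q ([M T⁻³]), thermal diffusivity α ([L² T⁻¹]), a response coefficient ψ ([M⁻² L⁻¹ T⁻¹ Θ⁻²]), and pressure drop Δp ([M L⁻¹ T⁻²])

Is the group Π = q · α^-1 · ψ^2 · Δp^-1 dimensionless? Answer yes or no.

Sum the exponent of each base dimension across the product:
  M: [q]_M − [α]_M + 2·[ψ]_M − [Δp]_M = (1) − (0) + 2·(-2) − (1) = -4
  L: [q]_L − [α]_L + 2·[ψ]_L − [Δp]_L = (0) − (2) + 2·(-1) − (-1) = -3
  T: [q]_T − [α]_T + 2·[ψ]_T − [Δp]_T = (-3) − (-1) + 2·(-1) − (-2) = -2
  Θ: [q]_Θ − [α]_Θ + 2·[ψ]_Θ − [Δp]_Θ = (0) − (0) + 2·(-2) − (0) = -4
Net dimensions [M⁻⁴ L⁻³ T⁻² Θ⁻⁴] ≠ [1] — not dimensionless.

no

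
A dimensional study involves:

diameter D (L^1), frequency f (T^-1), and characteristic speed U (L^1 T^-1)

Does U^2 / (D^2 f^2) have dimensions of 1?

Sum the exponent of each base dimension across the product:
  M: −2·[D]_M − 2·[f]_M + 2·[U]_M = −2·(0) − 2·(0) + 2·(0) = 0
  L: −2·[D]_L − 2·[f]_L + 2·[U]_L = −2·(1) − 2·(0) + 2·(1) = 0
  T: −2·[D]_T − 2·[f]_T + 2·[U]_T = −2·(0) − 2·(-1) + 2·(-1) = 0
All base exponents vanish — dimensionless.

yes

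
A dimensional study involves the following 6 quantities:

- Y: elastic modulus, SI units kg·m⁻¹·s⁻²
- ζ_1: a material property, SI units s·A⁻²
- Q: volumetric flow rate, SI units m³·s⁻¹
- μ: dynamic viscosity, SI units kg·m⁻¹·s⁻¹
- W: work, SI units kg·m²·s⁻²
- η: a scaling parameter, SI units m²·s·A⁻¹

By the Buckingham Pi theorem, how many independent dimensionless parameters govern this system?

There are 6 variables and 4 base dimensions (M, L, T, I).
The dimension matrix has rank 4.
Independent dimensionless groups: 6 − 4 = 2.

2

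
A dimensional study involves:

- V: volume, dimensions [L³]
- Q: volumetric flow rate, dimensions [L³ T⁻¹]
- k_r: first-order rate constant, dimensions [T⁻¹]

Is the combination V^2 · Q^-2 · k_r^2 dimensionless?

yes

Sum the exponent of each base dimension across the product:
  M: 2·[V]_M − 2·[Q]_M + 2·[k_r]_M = 2·(0) − 2·(0) + 2·(0) = 0
  L: 2·[V]_L − 2·[Q]_L + 2·[k_r]_L = 2·(3) − 2·(3) + 2·(0) = 0
  T: 2·[V]_T − 2·[Q]_T + 2·[k_r]_T = 2·(0) − 2·(-1) + 2·(-1) = 0
All base exponents vanish — dimensionless.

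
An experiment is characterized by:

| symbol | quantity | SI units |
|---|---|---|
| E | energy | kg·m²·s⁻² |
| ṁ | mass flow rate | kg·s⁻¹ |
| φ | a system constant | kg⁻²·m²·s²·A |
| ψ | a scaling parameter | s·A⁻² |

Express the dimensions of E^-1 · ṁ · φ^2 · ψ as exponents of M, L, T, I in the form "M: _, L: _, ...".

Collect each base-dimension exponent across the product:
  M: −(1) + (1) + 2·(-2) + (0) = -4
  L: −(2) + (0) + 2·(2) + (0) = 2
  T: −(-2) + (-1) + 2·(2) + (1) = 6
  I: −(0) + (0) + 2·(1) + (-2) = 0
So the dimensions are [M⁻⁴ L² T⁶].

M: -4, L: 2, T: 6, I: 0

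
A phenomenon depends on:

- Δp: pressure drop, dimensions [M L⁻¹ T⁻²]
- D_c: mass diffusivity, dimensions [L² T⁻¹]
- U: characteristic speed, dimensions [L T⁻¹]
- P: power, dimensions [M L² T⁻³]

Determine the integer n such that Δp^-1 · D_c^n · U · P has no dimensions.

-2

Balance the L exponent: (2)·n from D_c, plus −(-1) + (1) + (2) = 4 from the rest, must sum to zero.
2n + 4 = 0, so n = -2.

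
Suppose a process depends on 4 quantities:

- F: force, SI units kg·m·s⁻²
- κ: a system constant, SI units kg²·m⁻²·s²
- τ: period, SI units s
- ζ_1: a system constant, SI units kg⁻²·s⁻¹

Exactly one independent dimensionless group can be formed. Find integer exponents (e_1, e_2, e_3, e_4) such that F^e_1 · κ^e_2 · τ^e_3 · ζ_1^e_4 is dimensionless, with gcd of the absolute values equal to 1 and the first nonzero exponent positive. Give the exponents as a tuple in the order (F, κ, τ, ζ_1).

M: e_1·(1) + e_2·(2) + e_3·(0) + e_4·(-2) = 0
L: e_1·(1) + e_2·(-2) + e_3·(0) + e_4·(0) = 0
T: e_1·(-2) + e_2·(2) + e_3·(1) + e_4·(-1) = 0
Solving this homogeneous linear system for the smallest-integer solution (first nonzero entry positive) gives (2, 1, 4, 2).

(2, 1, 4, 2)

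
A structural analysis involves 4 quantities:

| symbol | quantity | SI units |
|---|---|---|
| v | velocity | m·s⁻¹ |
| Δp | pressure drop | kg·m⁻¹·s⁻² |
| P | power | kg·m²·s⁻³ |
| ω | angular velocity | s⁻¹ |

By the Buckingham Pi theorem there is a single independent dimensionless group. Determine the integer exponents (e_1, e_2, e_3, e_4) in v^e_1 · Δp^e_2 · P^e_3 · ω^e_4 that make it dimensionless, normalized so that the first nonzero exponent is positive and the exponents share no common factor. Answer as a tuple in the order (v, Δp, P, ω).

M: e_1·(0) + e_2·(1) + e_3·(1) + e_4·(0) = 0
L: e_1·(1) + e_2·(-1) + e_3·(2) + e_4·(0) = 0
T: e_1·(-1) + e_2·(-2) + e_3·(-3) + e_4·(-1) = 0
Solving this homogeneous linear system for the smallest-integer solution (first nonzero entry positive) gives (3, 1, -1, -2).

(3, 1, -1, -2)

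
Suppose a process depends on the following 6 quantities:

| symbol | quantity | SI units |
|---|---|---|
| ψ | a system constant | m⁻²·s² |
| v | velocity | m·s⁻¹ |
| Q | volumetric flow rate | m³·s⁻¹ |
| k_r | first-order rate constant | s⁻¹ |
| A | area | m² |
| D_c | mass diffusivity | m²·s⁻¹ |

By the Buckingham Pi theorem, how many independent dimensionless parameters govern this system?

4

There are 6 variables and 2 base dimensions (L, T).
The dimension matrix has rank 2.
Independent dimensionless groups: 6 − 2 = 4.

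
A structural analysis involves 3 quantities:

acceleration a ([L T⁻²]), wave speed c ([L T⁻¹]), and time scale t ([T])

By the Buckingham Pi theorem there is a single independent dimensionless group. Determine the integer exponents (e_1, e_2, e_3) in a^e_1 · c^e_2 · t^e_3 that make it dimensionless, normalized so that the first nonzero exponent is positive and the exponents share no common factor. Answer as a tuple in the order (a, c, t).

L: e_1·(1) + e_2·(1) + e_3·(0) = 0
T: e_1·(-2) + e_2·(-1) + e_3·(1) = 0
Solving this homogeneous linear system for the smallest-integer solution (first nonzero entry positive) gives (1, -1, 1).

(1, -1, 1)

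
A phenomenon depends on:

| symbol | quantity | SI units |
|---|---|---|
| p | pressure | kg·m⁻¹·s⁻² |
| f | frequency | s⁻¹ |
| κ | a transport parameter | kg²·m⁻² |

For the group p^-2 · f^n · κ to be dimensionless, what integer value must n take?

Balance the T exponent: (-1)·n from f, plus −2·(-2) + (0) = 4 from the rest, must sum to zero.
−n + 4 = 0, so n = 4.

4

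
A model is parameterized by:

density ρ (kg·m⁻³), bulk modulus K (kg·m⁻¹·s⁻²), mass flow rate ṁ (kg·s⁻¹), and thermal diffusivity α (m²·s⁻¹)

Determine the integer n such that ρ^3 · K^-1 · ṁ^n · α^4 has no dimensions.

Balance the M exponent: (1)·n from ṁ, plus 3·(1) − (1) + 4·(0) = 2 from the rest, must sum to zero.
n + 2 = 0, so n = -2.

-2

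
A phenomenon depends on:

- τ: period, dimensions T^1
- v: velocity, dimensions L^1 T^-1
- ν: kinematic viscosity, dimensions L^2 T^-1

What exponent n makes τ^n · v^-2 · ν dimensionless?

Balance the T exponent: (1)·n from τ, plus −2·(-1) + (-1) = 1 from the rest, must sum to zero.
n + 1 = 0, so n = -1.

-1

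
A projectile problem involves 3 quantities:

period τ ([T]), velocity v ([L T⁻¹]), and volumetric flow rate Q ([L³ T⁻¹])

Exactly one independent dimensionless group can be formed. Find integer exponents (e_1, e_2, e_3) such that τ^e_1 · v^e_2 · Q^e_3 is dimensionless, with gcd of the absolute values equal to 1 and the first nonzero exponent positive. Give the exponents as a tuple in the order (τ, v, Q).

(2, 3, -1)

L: e_1·(0) + e_2·(1) + e_3·(3) = 0
T: e_1·(1) + e_2·(-1) + e_3·(-1) = 0
Solving this homogeneous linear system for the smallest-integer solution (first nonzero entry positive) gives (2, 3, -1).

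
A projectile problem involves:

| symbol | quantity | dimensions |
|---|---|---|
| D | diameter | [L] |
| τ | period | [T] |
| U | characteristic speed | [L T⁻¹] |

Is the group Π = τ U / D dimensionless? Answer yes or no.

yes

Sum the exponent of each base dimension across the product:
  L: −[D]_L + [τ]_L + [U]_L = −(1) + (0) + (1) = 0
  T: −[D]_T + [τ]_T + [U]_T = −(0) + (1) + (-1) = 0
All base exponents vanish — dimensionless.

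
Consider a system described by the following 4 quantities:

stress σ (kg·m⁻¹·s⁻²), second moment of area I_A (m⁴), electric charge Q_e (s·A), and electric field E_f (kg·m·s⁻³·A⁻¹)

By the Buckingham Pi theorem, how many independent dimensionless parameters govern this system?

1

There are 4 variables and 4 base dimensions (M, L, T, I).
The dimension matrix has rank 3 (less than 4: the dimension vectors are linearly dependent).
Independent dimensionless groups: 4 − 3 = 1.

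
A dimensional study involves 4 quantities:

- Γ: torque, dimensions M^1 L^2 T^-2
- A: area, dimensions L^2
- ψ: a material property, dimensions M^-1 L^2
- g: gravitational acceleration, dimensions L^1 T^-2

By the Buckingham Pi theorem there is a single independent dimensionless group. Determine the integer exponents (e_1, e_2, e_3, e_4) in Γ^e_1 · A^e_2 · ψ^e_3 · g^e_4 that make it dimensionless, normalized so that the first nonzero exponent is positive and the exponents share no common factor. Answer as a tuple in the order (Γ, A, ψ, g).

M: e_1·(1) + e_2·(0) + e_3·(-1) + e_4·(0) = 0
L: e_1·(2) + e_2·(2) + e_3·(2) + e_4·(1) = 0
T: e_1·(-2) + e_2·(0) + e_3·(0) + e_4·(-2) = 0
Solving this homogeneous linear system for the smallest-integer solution (first nonzero entry positive) gives (2, -3, 2, -2).

(2, -3, 2, -2)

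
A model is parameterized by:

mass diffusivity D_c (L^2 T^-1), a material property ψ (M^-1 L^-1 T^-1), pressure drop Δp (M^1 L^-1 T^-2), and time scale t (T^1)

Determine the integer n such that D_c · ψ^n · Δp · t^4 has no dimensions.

1

Balance the M exponent: (-1)·n from ψ, plus (0) + (1) + 4·(0) = 1 from the rest, must sum to zero.
−n + 1 = 0, so n = 1.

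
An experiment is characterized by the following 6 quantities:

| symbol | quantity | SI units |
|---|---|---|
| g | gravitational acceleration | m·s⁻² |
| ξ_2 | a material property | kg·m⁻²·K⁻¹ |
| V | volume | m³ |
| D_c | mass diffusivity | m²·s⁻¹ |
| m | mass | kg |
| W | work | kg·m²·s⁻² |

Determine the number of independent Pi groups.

There are 6 variables and 4 base dimensions (M, L, T, Θ).
The dimension matrix has rank 4.
Independent dimensionless groups: 6 − 4 = 2.

2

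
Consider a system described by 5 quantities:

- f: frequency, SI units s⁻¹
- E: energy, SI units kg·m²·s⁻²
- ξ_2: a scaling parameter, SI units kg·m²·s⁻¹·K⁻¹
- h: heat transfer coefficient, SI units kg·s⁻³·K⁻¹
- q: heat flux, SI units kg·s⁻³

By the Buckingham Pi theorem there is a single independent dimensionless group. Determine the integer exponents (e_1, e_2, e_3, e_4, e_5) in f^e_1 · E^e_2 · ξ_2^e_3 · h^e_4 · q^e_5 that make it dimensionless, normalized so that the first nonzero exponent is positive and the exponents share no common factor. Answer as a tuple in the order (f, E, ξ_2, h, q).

M: e_1·(0) + e_2·(1) + e_3·(1) + e_4·(1) + e_5·(1) = 0
L: e_1·(0) + e_2·(2) + e_3·(2) + e_4·(0) + e_5·(0) = 0
T: e_1·(-1) + e_2·(-2) + e_3·(-1) + e_4·(-3) + e_5·(-3) = 0
Θ: e_1·(0) + e_2·(0) + e_3·(-1) + e_4·(-1) + e_5·(0) = 0
Solving this homogeneous linear system for the smallest-integer solution (first nonzero entry positive) gives (1, -1, 1, -1, 1).

(1, -1, 1, -1, 1)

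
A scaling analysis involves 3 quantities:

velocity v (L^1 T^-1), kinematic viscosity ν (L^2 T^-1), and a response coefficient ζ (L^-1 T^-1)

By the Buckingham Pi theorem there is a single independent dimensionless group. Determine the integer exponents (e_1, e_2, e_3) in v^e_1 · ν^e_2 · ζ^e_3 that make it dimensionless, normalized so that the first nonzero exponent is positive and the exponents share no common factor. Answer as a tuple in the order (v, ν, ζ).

L: e_1·(1) + e_2·(2) + e_3·(-1) = 0
T: e_1·(-1) + e_2·(-1) + e_3·(-1) = 0
Solving this homogeneous linear system for the smallest-integer solution (first nonzero entry positive) gives (3, -2, -1).

(3, -2, -1)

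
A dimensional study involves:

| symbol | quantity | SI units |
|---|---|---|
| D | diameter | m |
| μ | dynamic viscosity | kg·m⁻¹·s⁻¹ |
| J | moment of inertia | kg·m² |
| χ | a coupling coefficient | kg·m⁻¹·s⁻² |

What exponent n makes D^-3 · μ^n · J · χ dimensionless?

Balance the M exponent: (1)·n from μ, plus −3·(0) + (1) + (1) = 2 from the rest, must sum to zero.
n + 2 = 0, so n = -2.

-2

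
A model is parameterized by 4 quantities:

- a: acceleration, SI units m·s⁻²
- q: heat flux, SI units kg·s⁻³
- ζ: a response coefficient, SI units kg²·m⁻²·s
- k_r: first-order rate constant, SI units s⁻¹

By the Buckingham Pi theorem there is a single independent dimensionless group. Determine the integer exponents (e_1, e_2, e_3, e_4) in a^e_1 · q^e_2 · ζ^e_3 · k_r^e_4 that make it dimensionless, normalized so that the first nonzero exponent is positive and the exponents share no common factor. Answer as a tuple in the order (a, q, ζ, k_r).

(2, -2, 1, 3)

M: e_1·(0) + e_2·(1) + e_3·(2) + e_4·(0) = 0
L: e_1·(1) + e_2·(0) + e_3·(-2) + e_4·(0) = 0
T: e_1·(-2) + e_2·(-3) + e_3·(1) + e_4·(-1) = 0
Solving this homogeneous linear system for the smallest-integer solution (first nonzero entry positive) gives (2, -2, 1, 3).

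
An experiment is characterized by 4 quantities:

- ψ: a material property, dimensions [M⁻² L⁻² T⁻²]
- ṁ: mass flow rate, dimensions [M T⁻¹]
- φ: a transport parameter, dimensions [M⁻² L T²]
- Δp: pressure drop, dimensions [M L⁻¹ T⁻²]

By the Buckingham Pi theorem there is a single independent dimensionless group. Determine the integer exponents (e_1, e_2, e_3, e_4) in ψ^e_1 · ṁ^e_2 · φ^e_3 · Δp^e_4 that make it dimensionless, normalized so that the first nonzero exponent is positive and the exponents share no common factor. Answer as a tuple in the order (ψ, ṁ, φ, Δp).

(1, 2, -2, -4)

M: e_1·(-2) + e_2·(1) + e_3·(-2) + e_4·(1) = 0
L: e_1·(-2) + e_2·(0) + e_3·(1) + e_4·(-1) = 0
T: e_1·(-2) + e_2·(-1) + e_3·(2) + e_4·(-2) = 0
Solving this homogeneous linear system for the smallest-integer solution (first nonzero entry positive) gives (1, 2, -2, -4).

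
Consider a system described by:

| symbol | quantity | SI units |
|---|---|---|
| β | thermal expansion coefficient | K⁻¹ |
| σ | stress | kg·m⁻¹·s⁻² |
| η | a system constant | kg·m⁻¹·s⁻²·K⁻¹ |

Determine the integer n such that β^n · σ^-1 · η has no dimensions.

-1

Balance the Θ exponent: (-1)·n from β, plus −(0) + (-1) = -1 from the rest, must sum to zero.
−n − 1 = 0, so n = -1.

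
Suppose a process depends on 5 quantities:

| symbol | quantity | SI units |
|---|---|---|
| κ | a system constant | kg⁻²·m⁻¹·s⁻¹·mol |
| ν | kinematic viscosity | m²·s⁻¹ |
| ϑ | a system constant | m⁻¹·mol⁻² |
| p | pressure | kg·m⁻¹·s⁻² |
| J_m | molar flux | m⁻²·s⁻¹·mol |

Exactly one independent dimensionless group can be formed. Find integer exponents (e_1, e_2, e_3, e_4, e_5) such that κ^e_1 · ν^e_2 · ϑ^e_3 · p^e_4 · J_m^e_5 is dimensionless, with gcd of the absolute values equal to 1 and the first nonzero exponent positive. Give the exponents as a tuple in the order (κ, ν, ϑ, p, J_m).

(1, -2, -1, 2, -3)

M: e_1·(-2) + e_2·(0) + e_3·(0) + e_4·(1) + e_5·(0) = 0
L: e_1·(-1) + e_2·(2) + e_3·(-1) + e_4·(-1) + e_5·(-2) = 0
T: e_1·(-1) + e_2·(-1) + e_3·(0) + e_4·(-2) + e_5·(-1) = 0
N: e_1·(1) + e_2·(0) + e_3·(-2) + e_4·(0) + e_5·(1) = 0
Solving this homogeneous linear system for the smallest-integer solution (first nonzero entry positive) gives (1, -2, -1, 2, -3).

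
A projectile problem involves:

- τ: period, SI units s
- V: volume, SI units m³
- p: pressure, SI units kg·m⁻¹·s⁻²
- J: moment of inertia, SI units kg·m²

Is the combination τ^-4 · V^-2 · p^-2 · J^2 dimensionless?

yes

Sum the exponent of each base dimension across the product:
  M: −4·[τ]_M − 2·[V]_M − 2·[p]_M + 2·[J]_M = −4·(0) − 2·(0) − 2·(1) + 2·(1) = 0
  L: −4·[τ]_L − 2·[V]_L − 2·[p]_L + 2·[J]_L = −4·(0) − 2·(3) − 2·(-1) + 2·(2) = 0
  T: −4·[τ]_T − 2·[V]_T − 2·[p]_T + 2·[J]_T = −4·(1) − 2·(0) − 2·(-2) + 2·(0) = 0
All base exponents vanish — dimensionless.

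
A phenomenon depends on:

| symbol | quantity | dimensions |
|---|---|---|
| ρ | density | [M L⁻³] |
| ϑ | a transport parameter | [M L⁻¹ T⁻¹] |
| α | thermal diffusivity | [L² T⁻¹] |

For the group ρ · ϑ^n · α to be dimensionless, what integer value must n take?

-1

Balance the M exponent: (1)·n from ϑ, plus (1) + (0) = 1 from the rest, must sum to zero.
n + 1 = 0, so n = -1.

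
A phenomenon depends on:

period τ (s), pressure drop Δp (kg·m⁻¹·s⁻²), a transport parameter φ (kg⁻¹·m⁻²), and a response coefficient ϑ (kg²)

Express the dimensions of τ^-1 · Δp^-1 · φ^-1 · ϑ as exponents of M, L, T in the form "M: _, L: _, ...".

Collect each base-dimension exponent across the product:
  M: −(0) − (1) − (-1) + (2) = 2
  L: −(0) − (-1) − (-2) + (0) = 3
  T: −(1) − (-2) − (0) + (0) = 1
So the dimensions are [M² L³ T].

M: 2, L: 3, T: 1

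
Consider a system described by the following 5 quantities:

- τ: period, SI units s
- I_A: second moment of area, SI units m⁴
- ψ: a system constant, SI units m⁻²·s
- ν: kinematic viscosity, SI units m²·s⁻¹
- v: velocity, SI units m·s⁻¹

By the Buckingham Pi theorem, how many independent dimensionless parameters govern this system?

There are 5 variables and 2 base dimensions (L, T).
The dimension matrix has rank 2.
Independent dimensionless groups: 5 − 2 = 3.

3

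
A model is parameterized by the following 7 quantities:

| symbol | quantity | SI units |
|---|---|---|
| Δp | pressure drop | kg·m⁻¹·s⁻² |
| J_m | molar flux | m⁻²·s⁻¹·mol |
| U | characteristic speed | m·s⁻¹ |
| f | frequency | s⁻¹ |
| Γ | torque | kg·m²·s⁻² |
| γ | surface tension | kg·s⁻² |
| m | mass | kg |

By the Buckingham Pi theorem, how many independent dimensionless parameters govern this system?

There are 7 variables and 4 base dimensions (M, L, T, N).
The dimension matrix has rank 4.
Independent dimensionless groups: 7 − 4 = 3.

3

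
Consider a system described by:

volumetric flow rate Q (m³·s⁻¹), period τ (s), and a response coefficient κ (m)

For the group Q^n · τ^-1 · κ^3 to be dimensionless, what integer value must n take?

Balance the L exponent: (3)·n from Q, plus −(0) + 3·(1) = 3 from the rest, must sum to zero.
3n + 3 = 0, so n = -1.

-1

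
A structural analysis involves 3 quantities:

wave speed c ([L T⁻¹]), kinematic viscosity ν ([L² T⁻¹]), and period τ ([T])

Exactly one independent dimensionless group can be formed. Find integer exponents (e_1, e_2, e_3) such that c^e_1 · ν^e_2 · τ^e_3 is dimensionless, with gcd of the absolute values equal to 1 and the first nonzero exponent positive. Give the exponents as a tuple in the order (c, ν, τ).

(2, -1, 1)

L: e_1·(1) + e_2·(2) + e_3·(0) = 0
T: e_1·(-1) + e_2·(-1) + e_3·(1) = 0
Solving this homogeneous linear system for the smallest-integer solution (first nonzero entry positive) gives (2, -1, 1).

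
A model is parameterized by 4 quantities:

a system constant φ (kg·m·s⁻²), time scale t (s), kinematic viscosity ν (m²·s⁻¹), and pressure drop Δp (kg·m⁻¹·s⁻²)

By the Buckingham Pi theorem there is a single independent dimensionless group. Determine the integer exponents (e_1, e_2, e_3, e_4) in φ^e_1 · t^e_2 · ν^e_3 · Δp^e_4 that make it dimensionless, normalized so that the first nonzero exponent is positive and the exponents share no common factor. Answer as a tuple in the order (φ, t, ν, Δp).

(1, -1, -1, -1)

M: e_1·(1) + e_2·(0) + e_3·(0) + e_4·(1) = 0
L: e_1·(1) + e_2·(0) + e_3·(2) + e_4·(-1) = 0
T: e_1·(-2) + e_2·(1) + e_3·(-1) + e_4·(-2) = 0
Solving this homogeneous linear system for the smallest-integer solution (first nonzero entry positive) gives (1, -1, -1, -1).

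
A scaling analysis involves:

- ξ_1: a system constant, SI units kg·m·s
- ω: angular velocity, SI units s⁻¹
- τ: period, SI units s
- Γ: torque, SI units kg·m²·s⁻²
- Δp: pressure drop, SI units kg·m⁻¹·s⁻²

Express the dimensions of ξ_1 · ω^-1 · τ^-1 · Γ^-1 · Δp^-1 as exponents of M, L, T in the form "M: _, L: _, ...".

Collect each base-dimension exponent across the product:
  M: (1) − (0) − (0) − (1) − (1) = -1
  L: (1) − (0) − (0) − (2) − (-1) = 0
  T: (1) − (-1) − (1) − (-2) − (-2) = 5
So the dimensions are [M⁻¹ T⁵].

M: -1, L: 0, T: 5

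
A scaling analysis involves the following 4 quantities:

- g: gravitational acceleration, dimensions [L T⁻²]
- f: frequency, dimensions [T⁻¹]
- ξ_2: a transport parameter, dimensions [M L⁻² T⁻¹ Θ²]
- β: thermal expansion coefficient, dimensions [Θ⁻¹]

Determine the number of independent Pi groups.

There are 4 variables and 4 base dimensions (M, L, T, Θ).
The dimension matrix has rank 4.
Independent dimensionless groups: 4 − 4 = 0.

0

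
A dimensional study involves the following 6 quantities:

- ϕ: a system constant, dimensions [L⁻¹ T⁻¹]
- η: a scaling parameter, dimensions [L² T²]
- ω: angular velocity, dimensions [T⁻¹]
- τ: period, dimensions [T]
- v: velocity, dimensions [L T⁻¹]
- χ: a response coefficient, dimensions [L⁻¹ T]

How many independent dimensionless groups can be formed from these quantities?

There are 6 variables and 2 base dimensions (L, T).
The dimension matrix has rank 2.
Independent dimensionless groups: 6 − 2 = 4.

4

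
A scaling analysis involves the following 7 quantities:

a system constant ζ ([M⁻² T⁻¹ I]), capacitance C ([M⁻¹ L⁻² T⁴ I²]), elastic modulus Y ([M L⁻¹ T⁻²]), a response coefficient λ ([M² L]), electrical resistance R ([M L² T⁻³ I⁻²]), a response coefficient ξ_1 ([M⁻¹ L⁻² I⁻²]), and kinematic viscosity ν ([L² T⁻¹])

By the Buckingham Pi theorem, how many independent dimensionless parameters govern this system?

3

There are 7 variables and 4 base dimensions (M, L, T, I).
The dimension matrix has rank 4.
Independent dimensionless groups: 7 − 4 = 3.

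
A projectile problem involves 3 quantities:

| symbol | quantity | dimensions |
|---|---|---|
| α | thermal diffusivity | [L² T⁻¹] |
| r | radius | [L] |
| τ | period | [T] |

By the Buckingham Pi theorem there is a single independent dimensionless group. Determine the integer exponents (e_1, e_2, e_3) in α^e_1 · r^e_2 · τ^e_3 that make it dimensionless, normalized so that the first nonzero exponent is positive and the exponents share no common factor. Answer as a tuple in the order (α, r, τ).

(1, -2, 1)

L: e_1·(2) + e_2·(1) + e_3·(0) = 0
T: e_1·(-1) + e_2·(0) + e_3·(1) = 0
Solving this homogeneous linear system for the smallest-integer solution (first nonzero entry positive) gives (1, -2, 1).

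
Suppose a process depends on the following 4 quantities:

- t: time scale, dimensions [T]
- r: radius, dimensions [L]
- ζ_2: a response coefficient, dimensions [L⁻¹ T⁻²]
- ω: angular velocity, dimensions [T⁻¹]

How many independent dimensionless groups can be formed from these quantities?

2

There are 4 variables and 2 base dimensions (L, T).
The dimension matrix has rank 2.
Independent dimensionless groups: 4 − 2 = 2.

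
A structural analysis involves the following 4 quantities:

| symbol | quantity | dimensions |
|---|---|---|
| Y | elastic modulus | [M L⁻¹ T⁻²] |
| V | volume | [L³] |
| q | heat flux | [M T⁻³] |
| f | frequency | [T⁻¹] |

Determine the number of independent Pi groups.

1

There are 4 variables and 3 base dimensions (M, L, T).
The dimension matrix has rank 3.
Independent dimensionless groups: 4 − 3 = 1.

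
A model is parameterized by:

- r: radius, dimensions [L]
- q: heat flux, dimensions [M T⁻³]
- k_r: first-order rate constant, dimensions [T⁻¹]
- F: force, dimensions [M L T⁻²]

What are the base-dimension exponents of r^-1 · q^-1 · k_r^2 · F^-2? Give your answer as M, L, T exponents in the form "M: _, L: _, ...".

Collect each base-dimension exponent across the product:
  M: −(0) − (1) + 2·(0) − 2·(1) = -3
  L: −(1) − (0) + 2·(0) − 2·(1) = -3
  T: −(0) − (-3) + 2·(-1) − 2·(-2) = 5
So the dimensions are [M⁻³ L⁻³ T⁵].

M: -3, L: -3, T: 5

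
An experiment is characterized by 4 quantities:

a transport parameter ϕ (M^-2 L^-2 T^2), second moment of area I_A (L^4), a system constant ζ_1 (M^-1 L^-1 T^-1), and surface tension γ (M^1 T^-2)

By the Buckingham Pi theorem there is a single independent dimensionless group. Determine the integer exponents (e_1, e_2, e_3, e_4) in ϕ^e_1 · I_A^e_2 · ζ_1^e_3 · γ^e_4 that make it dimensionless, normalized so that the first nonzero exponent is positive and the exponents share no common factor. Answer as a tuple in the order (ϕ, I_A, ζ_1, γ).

(3, 1, -2, 4)

M: e_1·(-2) + e_2·(0) + e_3·(-1) + e_4·(1) = 0
L: e_1·(-2) + e_2·(4) + e_3·(-1) + e_4·(0) = 0
T: e_1·(2) + e_2·(0) + e_3·(-1) + e_4·(-2) = 0
Solving this homogeneous linear system for the smallest-integer solution (first nonzero entry positive) gives (3, 1, -2, 4).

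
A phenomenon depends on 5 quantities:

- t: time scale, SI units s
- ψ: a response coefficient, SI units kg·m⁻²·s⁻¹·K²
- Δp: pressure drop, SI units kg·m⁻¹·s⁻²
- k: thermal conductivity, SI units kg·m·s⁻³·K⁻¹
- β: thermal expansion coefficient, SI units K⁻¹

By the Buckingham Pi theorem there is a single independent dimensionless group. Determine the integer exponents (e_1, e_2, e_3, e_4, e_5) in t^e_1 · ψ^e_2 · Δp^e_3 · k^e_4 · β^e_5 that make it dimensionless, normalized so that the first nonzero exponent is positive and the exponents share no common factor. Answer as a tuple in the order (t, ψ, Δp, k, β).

M: e_1·(0) + e_2·(1) + e_3·(1) + e_4·(1) + e_5·(0) = 0
L: e_1·(0) + e_2·(-2) + e_3·(-1) + e_4·(1) + e_5·(0) = 0
T: e_1·(1) + e_2·(-1) + e_3·(-2) + e_4·(-3) + e_5·(0) = 0
Θ: e_1·(0) + e_2·(2) + e_3·(0) + e_4·(-1) + e_5·(-1) = 0
Solving this homogeneous linear system for the smallest-integer solution (first nonzero entry positive) gives (1, -2, 3, -1, -3).

(1, -2, 3, -1, -3)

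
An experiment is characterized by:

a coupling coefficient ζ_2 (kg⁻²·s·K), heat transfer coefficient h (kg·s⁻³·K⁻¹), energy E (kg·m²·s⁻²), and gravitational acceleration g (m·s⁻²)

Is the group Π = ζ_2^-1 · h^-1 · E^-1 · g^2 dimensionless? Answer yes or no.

yes

Sum the exponent of each base dimension across the product:
  M: −[ζ_2]_M − [h]_M − [E]_M + 2·[g]_M = −(-2) − (1) − (1) + 2·(0) = 0
  L: −[ζ_2]_L − [h]_L − [E]_L + 2·[g]_L = −(0) − (0) − (2) + 2·(1) = 0
  T: −[ζ_2]_T − [h]_T − [E]_T + 2·[g]_T = −(1) − (-3) − (-2) + 2·(-2) = 0
  Θ: −[ζ_2]_Θ − [h]_Θ − [E]_Θ + 2·[g]_Θ = −(1) − (-1) − (0) + 2·(0) = 0
All base exponents vanish — dimensionless.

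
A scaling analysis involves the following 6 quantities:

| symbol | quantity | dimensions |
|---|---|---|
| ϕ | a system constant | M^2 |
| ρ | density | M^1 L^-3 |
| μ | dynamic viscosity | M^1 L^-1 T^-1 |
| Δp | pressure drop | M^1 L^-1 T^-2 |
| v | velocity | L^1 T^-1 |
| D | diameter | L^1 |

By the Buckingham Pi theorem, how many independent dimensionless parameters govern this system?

3

There are 6 variables and 3 base dimensions (M, L, T).
The dimension matrix has rank 3.
Independent dimensionless groups: 6 − 3 = 3.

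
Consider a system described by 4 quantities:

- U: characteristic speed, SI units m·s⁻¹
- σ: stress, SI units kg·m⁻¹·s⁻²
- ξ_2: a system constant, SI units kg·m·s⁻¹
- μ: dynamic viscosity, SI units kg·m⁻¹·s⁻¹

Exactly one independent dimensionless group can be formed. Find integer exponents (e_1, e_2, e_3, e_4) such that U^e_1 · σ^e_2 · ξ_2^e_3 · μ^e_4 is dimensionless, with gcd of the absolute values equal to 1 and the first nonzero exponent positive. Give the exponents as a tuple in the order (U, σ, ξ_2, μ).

(2, -2, -1, 3)

M: e_1·(0) + e_2·(1) + e_3·(1) + e_4·(1) = 0
L: e_1·(1) + e_2·(-1) + e_3·(1) + e_4·(-1) = 0
T: e_1·(-1) + e_2·(-2) + e_3·(-1) + e_4·(-1) = 0
Solving this homogeneous linear system for the smallest-integer solution (first nonzero entry positive) gives (2, -2, -1, 3).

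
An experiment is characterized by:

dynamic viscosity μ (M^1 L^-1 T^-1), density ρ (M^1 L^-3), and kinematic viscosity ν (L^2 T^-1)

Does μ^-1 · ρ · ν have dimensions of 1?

yes

Sum the exponent of each base dimension across the product:
  M: −[μ]_M + [ρ]_M + [ν]_M = −(1) + (1) + (0) = 0
  L: −[μ]_L + [ρ]_L + [ν]_L = −(-1) + (-3) + (2) = 0
  T: −[μ]_T + [ρ]_T + [ν]_T = −(-1) + (0) + (-1) = 0
  I: −[μ]_I + [ρ]_I + [ν]_I = −(0) + (0) + (0) = 0
All base exponents vanish — dimensionless.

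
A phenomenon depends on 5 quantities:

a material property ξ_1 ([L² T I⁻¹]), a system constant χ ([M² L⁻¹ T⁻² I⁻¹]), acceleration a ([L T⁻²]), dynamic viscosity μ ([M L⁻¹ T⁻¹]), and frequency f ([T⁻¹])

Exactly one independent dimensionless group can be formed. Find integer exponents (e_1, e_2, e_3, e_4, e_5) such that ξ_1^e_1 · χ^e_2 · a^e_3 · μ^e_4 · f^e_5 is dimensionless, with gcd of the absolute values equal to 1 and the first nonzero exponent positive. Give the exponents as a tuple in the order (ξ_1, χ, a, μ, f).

M: e_1·(0) + e_2·(2) + e_3·(0) + e_4·(1) + e_5·(0) = 0
L: e_1·(2) + e_2·(-1) + e_3·(1) + e_4·(-1) + e_5·(0) = 0
T: e_1·(1) + e_2·(-2) + e_3·(-2) + e_4·(-1) + e_5·(-1) = 0
I: e_1·(-1) + e_2·(-1) + e_3·(0) + e_4·(0) + e_5·(0) = 0
Solving this homogeneous linear system for the smallest-integer solution (first nonzero entry positive) gives (1, -1, -1, 2, 3).

(1, -1, -1, 2, 3)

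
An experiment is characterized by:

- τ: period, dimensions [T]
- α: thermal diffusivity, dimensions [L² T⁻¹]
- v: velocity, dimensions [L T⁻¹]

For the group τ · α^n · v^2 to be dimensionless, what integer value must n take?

Balance the L exponent: (2)·n from α, plus (0) + 2·(1) = 2 from the rest, must sum to zero.
2n + 2 = 0, so n = -1.

-1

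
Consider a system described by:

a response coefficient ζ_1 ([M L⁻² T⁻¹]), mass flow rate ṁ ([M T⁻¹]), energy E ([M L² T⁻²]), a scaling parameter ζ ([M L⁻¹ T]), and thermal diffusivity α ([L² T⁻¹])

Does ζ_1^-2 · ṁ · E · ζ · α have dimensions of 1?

Sum the exponent of each base dimension across the product:
  M: −2·[ζ_1]_M + [ṁ]_M + [E]_M + [ζ]_M + [α]_M = −2·(1) + (1) + (1) + (1) + (0) = 1
  L: −2·[ζ_1]_L + [ṁ]_L + [E]_L + [ζ]_L + [α]_L = −2·(-2) + (0) + (2) + (-1) + (2) = 7
  T: −2·[ζ_1]_T + [ṁ]_T + [E]_T + [ζ]_T + [α]_T = −2·(-1) + (-1) + (-2) + (1) + (-1) = -1
Net dimensions [M L⁷ T⁻¹] ≠ [1] — not dimensionless.

no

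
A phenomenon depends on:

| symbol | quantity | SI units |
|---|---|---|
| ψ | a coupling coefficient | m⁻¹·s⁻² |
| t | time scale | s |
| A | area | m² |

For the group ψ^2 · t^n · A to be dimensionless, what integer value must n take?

Balance the T exponent: (1)·n from t, plus 2·(-2) + (0) = -4 from the rest, must sum to zero.
n − 4 = 0, so n = 4.

4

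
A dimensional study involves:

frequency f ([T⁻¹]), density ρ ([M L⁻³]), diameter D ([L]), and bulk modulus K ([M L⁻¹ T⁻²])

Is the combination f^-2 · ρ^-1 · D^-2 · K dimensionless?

yes

Sum the exponent of each base dimension across the product:
  M: −2·[f]_M − [ρ]_M − 2·[D]_M + [K]_M = −2·(0) − (1) − 2·(0) + (1) = 0
  L: −2·[f]_L − [ρ]_L − 2·[D]_L + [K]_L = −2·(0) − (-3) − 2·(1) + (-1) = 0
  T: −2·[f]_T − [ρ]_T − 2·[D]_T + [K]_T = −2·(-1) − (0) − 2·(0) + (-2) = 0
All base exponents vanish — dimensionless.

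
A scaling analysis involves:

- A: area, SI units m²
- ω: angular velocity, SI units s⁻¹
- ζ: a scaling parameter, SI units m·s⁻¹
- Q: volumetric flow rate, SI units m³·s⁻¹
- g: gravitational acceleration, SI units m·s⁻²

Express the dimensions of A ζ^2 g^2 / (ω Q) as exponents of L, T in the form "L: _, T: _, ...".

L: 3, T: -4

Collect each base-dimension exponent across the product:
  L: (2) − (0) + 2·(1) − (3) + 2·(1) = 3
  T: (0) − (-1) + 2·(-1) − (-1) + 2·(-2) = -4
So the dimensions are [L³ T⁻⁴].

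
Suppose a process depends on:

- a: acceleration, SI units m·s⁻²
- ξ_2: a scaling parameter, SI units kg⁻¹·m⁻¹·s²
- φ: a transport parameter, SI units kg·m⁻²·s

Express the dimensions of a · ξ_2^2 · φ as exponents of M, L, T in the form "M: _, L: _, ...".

Collect each base-dimension exponent across the product:
  M: (0) + 2·(-1) + (1) = -1
  L: (1) + 2·(-1) + (-2) = -3
  T: (-2) + 2·(2) + (1) = 3
So the dimensions are [M⁻¹ L⁻³ T³].

M: -1, L: -3, T: 3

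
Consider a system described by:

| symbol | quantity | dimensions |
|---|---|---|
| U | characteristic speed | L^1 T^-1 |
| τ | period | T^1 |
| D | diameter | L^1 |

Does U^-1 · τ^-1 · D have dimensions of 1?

yes

Sum the exponent of each base dimension across the product:
  M: −[U]_M − [τ]_M + [D]_M = −(0) − (0) + (0) = 0
  L: −[U]_L − [τ]_L + [D]_L = −(1) − (0) + (1) = 0
  T: −[U]_T − [τ]_T + [D]_T = −(-1) − (1) + (0) = 0
All base exponents vanish — dimensionless.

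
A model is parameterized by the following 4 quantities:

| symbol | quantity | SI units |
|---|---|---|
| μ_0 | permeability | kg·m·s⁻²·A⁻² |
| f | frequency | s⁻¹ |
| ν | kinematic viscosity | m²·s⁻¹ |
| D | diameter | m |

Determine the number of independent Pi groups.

There are 4 variables and 4 base dimensions (M, L, T, I).
The dimension matrix has rank 3 (less than 4: the dimension vectors are linearly dependent).
Independent dimensionless groups: 4 − 3 = 1.

1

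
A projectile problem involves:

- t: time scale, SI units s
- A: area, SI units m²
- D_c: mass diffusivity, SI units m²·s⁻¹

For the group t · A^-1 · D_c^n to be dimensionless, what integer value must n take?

Balance the L exponent: (2)·n from D_c, plus (0) − (2) = -2 from the rest, must sum to zero.
2n − 2 = 0, so n = 1.

1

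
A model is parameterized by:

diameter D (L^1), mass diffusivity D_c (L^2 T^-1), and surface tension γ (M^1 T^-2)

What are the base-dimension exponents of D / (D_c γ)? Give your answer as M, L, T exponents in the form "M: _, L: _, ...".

Collect each base-dimension exponent across the product:
  M: (0) − (0) − (1) = -1
  L: (1) − (2) − (0) = -1
  T: (0) − (-1) − (-2) = 3
So the dimensions are [M⁻¹ L⁻¹ T³].

M: -1, L: -1, T: 3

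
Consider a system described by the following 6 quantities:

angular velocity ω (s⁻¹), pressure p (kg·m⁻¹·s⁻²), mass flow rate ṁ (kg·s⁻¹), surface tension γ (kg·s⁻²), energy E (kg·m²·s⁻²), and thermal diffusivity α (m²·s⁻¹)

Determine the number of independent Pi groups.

3

There are 6 variables and 3 base dimensions (M, L, T).
The dimension matrix has rank 3.
Independent dimensionless groups: 6 − 3 = 3.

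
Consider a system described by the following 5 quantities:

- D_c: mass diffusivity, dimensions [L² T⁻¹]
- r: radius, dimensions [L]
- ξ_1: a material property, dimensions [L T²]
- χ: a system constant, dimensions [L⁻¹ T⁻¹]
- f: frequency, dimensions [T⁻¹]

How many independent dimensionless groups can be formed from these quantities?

There are 5 variables and 2 base dimensions (L, T).
The dimension matrix has rank 2.
Independent dimensionless groups: 5 − 2 = 3.

3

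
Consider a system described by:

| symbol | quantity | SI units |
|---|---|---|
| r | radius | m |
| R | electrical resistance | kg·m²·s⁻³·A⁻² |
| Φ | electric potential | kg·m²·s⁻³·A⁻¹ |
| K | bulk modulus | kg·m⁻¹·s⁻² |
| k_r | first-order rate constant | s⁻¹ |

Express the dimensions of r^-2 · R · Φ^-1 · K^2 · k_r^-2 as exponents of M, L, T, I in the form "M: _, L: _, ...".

Collect each base-dimension exponent across the product:
  M: −2·(0) + (1) − (1) + 2·(1) − 2·(0) = 2
  L: −2·(1) + (2) − (2) + 2·(-1) − 2·(0) = -4
  T: −2·(0) + (-3) − (-3) + 2·(-2) − 2·(-1) = -2
  I: −2·(0) + (-2) − (-1) + 2·(0) − 2·(0) = -1
So the dimensions are [M² L⁻⁴ T⁻² I⁻¹].

M: 2, L: -4, T: -2, I: -1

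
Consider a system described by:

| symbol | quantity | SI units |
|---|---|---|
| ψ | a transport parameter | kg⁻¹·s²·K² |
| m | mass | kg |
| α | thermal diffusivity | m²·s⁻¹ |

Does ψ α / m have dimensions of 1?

no

Sum the exponent of each base dimension across the product:
  M: [ψ]_M − [m]_M + [α]_M = (-1) − (1) + (0) = -2
  L: [ψ]_L − [m]_L + [α]_L = (0) − (0) + (2) = 2
  T: [ψ]_T − [m]_T + [α]_T = (2) − (0) + (-1) = 1
  Θ: [ψ]_Θ − [m]_Θ + [α]_Θ = (2) − (0) + (0) = 2
Net dimensions [M⁻² L² T Θ²] ≠ [1] — not dimensionless.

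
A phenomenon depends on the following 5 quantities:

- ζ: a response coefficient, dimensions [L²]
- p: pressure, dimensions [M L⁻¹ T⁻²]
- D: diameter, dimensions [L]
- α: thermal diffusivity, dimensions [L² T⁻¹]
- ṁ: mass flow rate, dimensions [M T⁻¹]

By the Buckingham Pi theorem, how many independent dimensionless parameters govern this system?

2

There are 5 variables and 3 base dimensions (M, L, T).
The dimension matrix has rank 3.
Independent dimensionless groups: 5 − 3 = 2.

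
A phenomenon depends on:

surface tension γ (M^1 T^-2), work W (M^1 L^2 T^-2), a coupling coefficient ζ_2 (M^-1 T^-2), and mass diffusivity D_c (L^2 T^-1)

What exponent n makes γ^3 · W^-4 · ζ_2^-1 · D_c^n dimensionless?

4

Balance the L exponent: (2)·n from D_c, plus 3·(0) − 4·(2) − (0) = -8 from the rest, must sum to zero.
2n − 8 = 0, so n = 4.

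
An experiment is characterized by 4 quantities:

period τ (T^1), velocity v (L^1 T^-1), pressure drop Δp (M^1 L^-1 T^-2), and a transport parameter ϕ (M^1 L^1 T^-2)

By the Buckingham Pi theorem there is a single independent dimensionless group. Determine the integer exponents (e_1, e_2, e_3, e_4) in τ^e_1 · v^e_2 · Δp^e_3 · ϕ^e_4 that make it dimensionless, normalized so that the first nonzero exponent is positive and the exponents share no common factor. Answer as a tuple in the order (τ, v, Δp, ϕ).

(2, 2, 1, -1)

M: e_1·(0) + e_2·(0) + e_3·(1) + e_4·(1) = 0
L: e_1·(0) + e_2·(1) + e_3·(-1) + e_4·(1) = 0
T: e_1·(1) + e_2·(-1) + e_3·(-2) + e_4·(-2) = 0
Solving this homogeneous linear system for the smallest-integer solution (first nonzero entry positive) gives (2, 2, 1, -1).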